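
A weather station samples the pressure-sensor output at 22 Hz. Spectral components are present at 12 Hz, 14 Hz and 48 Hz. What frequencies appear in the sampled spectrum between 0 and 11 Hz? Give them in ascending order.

fs/2 = 11 Hz.
12 Hz > fs/2 = 11 Hz, folds to fs − 12 Hz = 10 Hz.
14 Hz > fs/2 = 11 Hz, folds to fs − 14 Hz = 8 Hz.
48 Hz mod fs = 4 Hz.
4 Hz ≤ fs/2 = 11 Hz, appears at 4 Hz.
Distinct values: {4 Hz, 8 Hz, 10 Hz}.

4 Hz, 8 Hz, 10 Hz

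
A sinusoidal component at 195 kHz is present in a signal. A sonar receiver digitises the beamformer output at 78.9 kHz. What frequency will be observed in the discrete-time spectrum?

37.2 kHz

195 kHz mod fs = 37.2 kHz.
37.2 kHz ≤ fs/2 = 39.45 kHz, appears at 37.2 kHz.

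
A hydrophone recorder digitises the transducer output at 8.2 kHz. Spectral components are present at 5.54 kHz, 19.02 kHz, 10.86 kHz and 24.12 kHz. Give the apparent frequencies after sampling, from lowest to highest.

fs/2 = 4.1 kHz.
5.54 kHz > fs/2 = 4.1 kHz, folds to fs − 5.54 kHz = 2.66 kHz.
19.02 kHz mod fs = 2.62 kHz.
2.62 kHz ≤ fs/2 = 4.1 kHz, appears at 2.62 kHz.
10.86 kHz mod fs = 2.66 kHz.
2.66 kHz ≤ fs/2 = 4.1 kHz, appears at 2.66 kHz.
24.12 kHz mod fs = 7.72 kHz.
7.72 kHz > fs/2 = 4.1 kHz, folds to fs − 7.72 kHz = 0.48 kHz.
Distinct values: {0.48 kHz, 2.62 kHz, 2.66 kHz}.

0.48 kHz, 2.62 kHz, 2.66 kHz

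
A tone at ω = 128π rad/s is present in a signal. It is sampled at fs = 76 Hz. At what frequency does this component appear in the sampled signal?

12 Hz

ω = 128π rad/s → f = ω/(2π) = 64 Hz.
64 Hz > fs/2 = 38 Hz, folds to fs − 64 Hz = 12 Hz.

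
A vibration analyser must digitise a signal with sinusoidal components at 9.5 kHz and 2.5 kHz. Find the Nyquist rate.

Highest-frequency component: 9.5 kHz.
Nyquist rate = 2 × 9.5 kHz = 19 kHz.

19 kHz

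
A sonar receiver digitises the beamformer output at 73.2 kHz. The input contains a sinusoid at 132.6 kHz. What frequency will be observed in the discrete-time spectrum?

13.8 kHz

132.6 kHz mod fs = 59.4 kHz.
59.4 kHz > fs/2 = 36.6 kHz, folds to fs − 59.4 kHz = 13.8 kHz.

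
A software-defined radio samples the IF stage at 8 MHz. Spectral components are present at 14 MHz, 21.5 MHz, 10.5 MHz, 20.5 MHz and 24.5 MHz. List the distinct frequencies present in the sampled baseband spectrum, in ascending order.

fs/2 = 4 MHz.
14 MHz mod fs = 6 MHz.
6 MHz > fs/2 = 4 MHz, folds to fs − 6 MHz = 2 MHz.
21.5 MHz mod fs = 5.5 MHz.
5.5 MHz > fs/2 = 4 MHz, folds to fs − 5.5 MHz = 2.5 MHz.
10.5 MHz mod fs = 2.5 MHz.
2.5 MHz ≤ fs/2 = 4 MHz, appears at 2.5 MHz.
20.5 MHz mod fs = 4.5 MHz.
4.5 MHz > fs/2 = 4 MHz, folds to fs − 4.5 MHz = 3.5 MHz.
24.5 MHz mod fs = 0.5 MHz.
0.5 MHz ≤ fs/2 = 4 MHz, appears at 0.5 MHz.
Distinct values: {0.5 MHz, 2 MHz, 2.5 MHz, 3.5 MHz}.

0.5 MHz, 2 MHz, 2.5 MHz, 3.5 MHz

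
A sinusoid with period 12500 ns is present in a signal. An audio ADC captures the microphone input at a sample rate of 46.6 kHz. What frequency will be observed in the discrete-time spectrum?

13.2 kHz

T = 12500 ns → f = 1/T = 80 kHz.
80 kHz mod fs = 33.4 kHz.
33.4 kHz > fs/2 = 23.3 kHz, folds to fs − 33.4 kHz = 13.2 kHz.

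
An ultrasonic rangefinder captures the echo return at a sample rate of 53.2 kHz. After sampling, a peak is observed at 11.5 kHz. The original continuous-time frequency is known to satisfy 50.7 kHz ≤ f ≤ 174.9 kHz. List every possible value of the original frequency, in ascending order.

Frequencies that alias to 11.5 kHz are k·fs ± 11.5 kHz for integer k ≥ 0.
k=0: 11.5 kHz.
k=1: 41.7 kHz, 64.7 kHz.
k=2: 94.9 kHz, 117.9 kHz.
k=3: 148.1 kHz, 171.1 kHz.
k=4: 201.3 kHz, 224.3 kHz.
Within [50.7 kHz, 174.9 kHz]: 64.7 kHz, 94.9 kHz, 117.9 kHz, 148.1 kHz, 171.1 kHz.

64.7 kHz, 94.9 kHz, 117.9 kHz, 148.1 kHz, 171.1 kHz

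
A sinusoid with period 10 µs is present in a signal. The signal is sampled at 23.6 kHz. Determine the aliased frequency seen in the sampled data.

5.6 kHz

T = 10 µs → f = 1/T = 100 kHz.
100 kHz mod fs = 5.6 kHz.
5.6 kHz ≤ fs/2 = 11.8 kHz, appears at 5.6 kHz.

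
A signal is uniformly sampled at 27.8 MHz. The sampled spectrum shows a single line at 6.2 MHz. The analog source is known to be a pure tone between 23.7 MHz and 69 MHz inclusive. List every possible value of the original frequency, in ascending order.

34 MHz, 49.4 MHz, 61.8 MHz

Frequencies that alias to 6.2 MHz are k·fs ± 6.2 MHz for integer k ≥ 0.
k=0: 6.2 MHz.
k=1: 21.6 MHz, 34 MHz.
k=2: 49.4 MHz, 61.8 MHz.
k=3: 77.2 MHz, 89.6 MHz.
Within [23.7 MHz, 69 MHz]: 34 MHz, 49.4 MHz, 61.8 MHz.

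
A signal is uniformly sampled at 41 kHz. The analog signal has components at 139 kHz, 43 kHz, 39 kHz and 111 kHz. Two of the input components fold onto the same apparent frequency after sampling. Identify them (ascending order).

39 kHz, 43 kHz

fs/2 = 20.5 kHz.
139 kHz mod fs = 16 kHz.
16 kHz ≤ fs/2 = 20.5 kHz, appears at 16 kHz.
43 kHz mod fs = 2 kHz.
2 kHz ≤ fs/2 = 20.5 kHz, appears at 2 kHz.
39 kHz > fs/2 = 20.5 kHz, folds to fs − 39 kHz = 2 kHz.
111 kHz mod fs = 29 kHz.
29 kHz > fs/2 = 20.5 kHz, folds to fs − 29 kHz = 12 kHz.
39 kHz and 43 kHz both map to 2 kHz.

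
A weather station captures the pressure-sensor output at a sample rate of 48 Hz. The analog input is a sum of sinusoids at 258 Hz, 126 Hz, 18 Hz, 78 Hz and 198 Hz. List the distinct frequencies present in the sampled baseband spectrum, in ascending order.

fs/2 = 24 Hz.
258 Hz mod fs = 18 Hz.
18 Hz ≤ fs/2 = 24 Hz, appears at 18 Hz.
126 Hz mod fs = 30 Hz.
30 Hz > fs/2 = 24 Hz, folds to fs − 30 Hz = 18 Hz.
18 Hz ≤ fs/2 = 24 Hz, passes unchanged.
78 Hz mod fs = 30 Hz.
30 Hz > fs/2 = 24 Hz, folds to fs − 30 Hz = 18 Hz.
198 Hz mod fs = 6 Hz.
6 Hz ≤ fs/2 = 24 Hz, appears at 6 Hz.
Distinct values: {6 Hz, 18 Hz}.

6 Hz, 18 Hz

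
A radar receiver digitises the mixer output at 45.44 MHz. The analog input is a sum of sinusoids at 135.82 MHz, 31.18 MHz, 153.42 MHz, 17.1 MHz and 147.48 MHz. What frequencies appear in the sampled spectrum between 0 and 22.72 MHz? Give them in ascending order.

fs/2 = 22.72 MHz.
135.82 MHz mod fs = 44.94 MHz.
44.94 MHz > fs/2 = 22.72 MHz, folds to fs − 44.94 MHz = 0.5 MHz.
31.18 MHz > fs/2 = 22.72 MHz, folds to fs − 31.18 MHz = 14.26 MHz.
153.42 MHz mod fs = 17.1 MHz.
17.1 MHz ≤ fs/2 = 22.72 MHz, appears at 17.1 MHz.
17.1 MHz ≤ fs/2 = 22.72 MHz, passes unchanged.
147.48 MHz mod fs = 11.16 MHz.
11.16 MHz ≤ fs/2 = 22.72 MHz, appears at 11.16 MHz.
Distinct values: {0.5 MHz, 11.16 MHz, 14.26 MHz, 17.1 MHz}.

0.5 MHz, 11.16 MHz, 14.26 MHz, 17.1 MHz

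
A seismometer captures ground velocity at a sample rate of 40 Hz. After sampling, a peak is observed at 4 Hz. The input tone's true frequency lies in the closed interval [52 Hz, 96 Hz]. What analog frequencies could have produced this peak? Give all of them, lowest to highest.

Frequencies that alias to 4 Hz are k·fs ± 4 Hz for integer k ≥ 0.
k=0: 4 Hz.
k=1: 36 Hz, 44 Hz.
k=2: 76 Hz, 84 Hz.
k=3: 116 Hz, 124 Hz.
Within [52 Hz, 96 Hz]: 76 Hz, 84 Hz.

76 Hz, 84 Hz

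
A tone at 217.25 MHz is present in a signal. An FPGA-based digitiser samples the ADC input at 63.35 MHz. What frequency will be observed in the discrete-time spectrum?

217.25 MHz mod fs = 27.2 MHz.
27.2 MHz ≤ fs/2 = 31.675 MHz, appears at 27.2 MHz.

27.2 MHz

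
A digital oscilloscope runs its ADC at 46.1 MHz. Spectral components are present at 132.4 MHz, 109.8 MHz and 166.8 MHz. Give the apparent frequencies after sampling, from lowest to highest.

5.9 MHz, 17.6 MHz

fs/2 = 23.05 MHz.
132.4 MHz mod fs = 40.2 MHz.
40.2 MHz > fs/2 = 23.05 MHz, folds to fs − 40.2 MHz = 5.9 MHz.
109.8 MHz mod fs = 17.6 MHz.
17.6 MHz ≤ fs/2 = 23.05 MHz, appears at 17.6 MHz.
166.8 MHz mod fs = 28.5 MHz.
28.5 MHz > fs/2 = 23.05 MHz, folds to fs − 28.5 MHz = 17.6 MHz.
Distinct values: {5.9 MHz, 17.6 MHz}.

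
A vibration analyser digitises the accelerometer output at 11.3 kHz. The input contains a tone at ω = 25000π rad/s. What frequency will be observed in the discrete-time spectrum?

1.2 kHz

ω = 25000π rad/s → f = ω/(2π) = 12500 Hz = 12.5 kHz.
12.5 kHz mod fs = 1.2 kHz.
1.2 kHz ≤ fs/2 = 5.65 kHz, appears at 1.2 kHz.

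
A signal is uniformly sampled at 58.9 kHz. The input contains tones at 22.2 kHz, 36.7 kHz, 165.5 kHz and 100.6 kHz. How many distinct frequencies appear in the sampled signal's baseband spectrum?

fs/2 = 29.45 kHz.
22.2 kHz ≤ fs/2 = 29.45 kHz, passes unchanged.
36.7 kHz > fs/2 = 29.45 kHz, folds to fs − 36.7 kHz = 22.2 kHz.
165.5 kHz mod fs = 47.7 kHz.
47.7 kHz > fs/2 = 29.45 kHz, folds to fs − 47.7 kHz = 11.2 kHz.
100.6 kHz mod fs = 41.7 kHz.
41.7 kHz > fs/2 = 29.45 kHz, folds to fs − 41.7 kHz = 17.2 kHz.
Distinct values: {11.2 kHz, 17.2 kHz, 22.2 kHz} → 3.

3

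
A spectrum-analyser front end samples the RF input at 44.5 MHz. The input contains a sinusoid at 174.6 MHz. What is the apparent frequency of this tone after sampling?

3.4 MHz

174.6 MHz mod fs = 41.1 MHz.
41.1 MHz > fs/2 = 22.25 MHz, folds to fs − 41.1 MHz = 3.4 MHz.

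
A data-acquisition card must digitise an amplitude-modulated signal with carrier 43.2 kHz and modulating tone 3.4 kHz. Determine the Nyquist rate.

93.2 kHz

AM sidebands sit at fc ± fm = 39.8 kHz and 46.6 kHz.
Highest-frequency component: 46.6 kHz.
Nyquist rate = 2 × 46.6 kHz = 93.2 kHz.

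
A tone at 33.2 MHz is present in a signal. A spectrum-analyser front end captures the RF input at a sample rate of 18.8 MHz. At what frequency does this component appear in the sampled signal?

4.4 MHz

33.2 MHz mod fs = 14.4 MHz.
14.4 MHz > fs/2 = 9.4 MHz, folds to fs − 14.4 MHz = 4.4 MHz.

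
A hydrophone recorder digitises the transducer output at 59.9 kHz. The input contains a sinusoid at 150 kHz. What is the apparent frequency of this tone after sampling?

150 kHz mod fs = 30.2 kHz.
30.2 kHz > fs/2 = 29.95 kHz, folds to fs − 30.2 kHz = 29.7 kHz.

29.7 kHz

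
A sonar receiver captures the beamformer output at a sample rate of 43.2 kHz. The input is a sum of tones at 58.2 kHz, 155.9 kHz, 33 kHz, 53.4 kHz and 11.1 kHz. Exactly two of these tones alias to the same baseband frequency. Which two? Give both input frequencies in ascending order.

fs/2 = 21.6 kHz.
58.2 kHz mod fs = 15 kHz.
15 kHz ≤ fs/2 = 21.6 kHz, appears at 15 kHz.
155.9 kHz mod fs = 26.3 kHz.
26.3 kHz > fs/2 = 21.6 kHz, folds to fs − 26.3 kHz = 16.9 kHz.
33 kHz > fs/2 = 21.6 kHz, folds to fs − 33 kHz = 10.2 kHz.
53.4 kHz mod fs = 10.2 kHz.
10.2 kHz ≤ fs/2 = 21.6 kHz, appears at 10.2 kHz.
11.1 kHz ≤ fs/2 = 21.6 kHz, passes unchanged.
33 kHz and 53.4 kHz both map to 10.2 kHz.

33 kHz, 53.4 kHz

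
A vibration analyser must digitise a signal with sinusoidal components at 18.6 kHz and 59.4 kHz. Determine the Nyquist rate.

Highest-frequency component: 59.4 kHz.
Nyquist rate = 2 × 59.4 kHz = 118.8 kHz.

118.8 kHz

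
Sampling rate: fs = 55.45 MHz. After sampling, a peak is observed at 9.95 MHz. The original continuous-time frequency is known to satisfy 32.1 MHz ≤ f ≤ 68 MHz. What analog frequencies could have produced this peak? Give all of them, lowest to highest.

45.5 MHz, 65.4 MHz

Frequencies that alias to 9.95 MHz are k·fs ± 9.95 MHz for integer k ≥ 0.
k=0: 9.95 MHz.
k=1: 45.5 MHz, 65.4 MHz.
k=2: 100.95 MHz, 120.85 MHz.
Within [32.1 MHz, 68 MHz]: 45.5 MHz, 65.4 MHz.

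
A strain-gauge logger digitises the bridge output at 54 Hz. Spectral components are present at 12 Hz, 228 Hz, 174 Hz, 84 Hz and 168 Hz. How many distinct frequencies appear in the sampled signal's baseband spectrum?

3

fs/2 = 27 Hz.
12 Hz ≤ fs/2 = 27 Hz, passes unchanged.
228 Hz mod fs = 12 Hz.
12 Hz ≤ fs/2 = 27 Hz, appears at 12 Hz.
174 Hz mod fs = 12 Hz.
12 Hz ≤ fs/2 = 27 Hz, appears at 12 Hz.
84 Hz mod fs = 30 Hz.
30 Hz > fs/2 = 27 Hz, folds to fs − 30 Hz = 24 Hz.
168 Hz mod fs = 6 Hz.
6 Hz ≤ fs/2 = 27 Hz, appears at 6 Hz.
Distinct values: {6 Hz, 12 Hz, 24 Hz} → 3.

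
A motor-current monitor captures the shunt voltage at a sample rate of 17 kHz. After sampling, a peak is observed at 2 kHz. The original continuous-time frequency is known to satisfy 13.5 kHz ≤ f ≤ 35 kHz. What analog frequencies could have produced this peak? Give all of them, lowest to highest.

Frequencies that alias to 2 kHz are k·fs ± 2 kHz for integer k ≥ 0.
k=0: 2 kHz.
k=1: 15 kHz, 19 kHz.
k=2: 32 kHz, 36 kHz.
k=3: 49 kHz, 53 kHz.
Within [13.5 kHz, 35 kHz]: 15 kHz, 19 kHz, 32 kHz.

15 kHz, 19 kHz, 32 kHz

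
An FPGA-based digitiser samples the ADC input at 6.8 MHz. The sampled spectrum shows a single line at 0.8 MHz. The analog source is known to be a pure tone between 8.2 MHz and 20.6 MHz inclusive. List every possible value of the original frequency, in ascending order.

12.8 MHz, 14.4 MHz, 19.6 MHz

Frequencies that alias to 0.8 MHz are k·fs ± 0.8 MHz for integer k ≥ 0.
k=0: 0.8 MHz.
k=1: 6 MHz, 7.6 MHz.
k=2: 12.8 MHz, 14.4 MHz.
k=3: 19.6 MHz, 21.2 MHz.
k=4: 26.4 MHz, 28 MHz.
Within [8.2 MHz, 20.6 MHz]: 12.8 MHz, 14.4 MHz, 19.6 MHz.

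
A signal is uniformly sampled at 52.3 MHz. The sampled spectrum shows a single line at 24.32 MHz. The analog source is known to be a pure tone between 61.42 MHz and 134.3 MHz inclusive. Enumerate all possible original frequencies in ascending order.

76.62 MHz, 80.28 MHz, 128.92 MHz, 132.58 MHz

Frequencies that alias to 24.32 MHz are k·fs ± 24.32 MHz for integer k ≥ 0.
k=0: 24.32 MHz.
k=1: 27.98 MHz, 76.62 MHz.
k=2: 80.28 MHz, 128.92 MHz.
k=3: 132.58 MHz, 181.22 MHz.
k=4: 184.88 MHz, 233.52 MHz.
Within [61.42 MHz, 134.3 MHz]: 76.62 MHz, 80.28 MHz, 128.92 MHz, 132.58 MHz.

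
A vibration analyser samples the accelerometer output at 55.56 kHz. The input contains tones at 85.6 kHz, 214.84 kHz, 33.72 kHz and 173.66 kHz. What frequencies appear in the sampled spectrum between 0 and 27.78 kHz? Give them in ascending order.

fs/2 = 27.78 kHz.
85.6 kHz mod fs = 30.04 kHz.
30.04 kHz > fs/2 = 27.78 kHz, folds to fs − 30.04 kHz = 25.52 kHz.
214.84 kHz mod fs = 48.16 kHz.
48.16 kHz > fs/2 = 27.78 kHz, folds to fs − 48.16 kHz = 7.4 kHz.
33.72 kHz > fs/2 = 27.78 kHz, folds to fs − 33.72 kHz = 21.84 kHz.
173.66 kHz mod fs = 6.98 kHz.
6.98 kHz ≤ fs/2 = 27.78 kHz, appears at 6.98 kHz.
Distinct values: {6.98 kHz, 7.4 kHz, 21.84 kHz, 25.52 kHz}.

6.98 kHz, 7.4 kHz, 21.84 kHz, 25.52 kHz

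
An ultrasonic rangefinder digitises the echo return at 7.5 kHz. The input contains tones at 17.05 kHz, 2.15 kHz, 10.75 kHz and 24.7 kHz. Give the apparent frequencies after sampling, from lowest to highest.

2.05 kHz, 2.15 kHz, 2.2 kHz, 3.25 kHz

fs/2 = 3.75 kHz.
17.05 kHz mod fs = 2.05 kHz.
2.05 kHz ≤ fs/2 = 3.75 kHz, appears at 2.05 kHz.
2.15 kHz ≤ fs/2 = 3.75 kHz, passes unchanged.
10.75 kHz mod fs = 3.25 kHz.
3.25 kHz ≤ fs/2 = 3.75 kHz, appears at 3.25 kHz.
24.7 kHz mod fs = 2.2 kHz.
2.2 kHz ≤ fs/2 = 3.75 kHz, appears at 2.2 kHz.
Distinct values: {2.05 kHz, 2.15 kHz, 2.2 kHz, 3.25 kHz}.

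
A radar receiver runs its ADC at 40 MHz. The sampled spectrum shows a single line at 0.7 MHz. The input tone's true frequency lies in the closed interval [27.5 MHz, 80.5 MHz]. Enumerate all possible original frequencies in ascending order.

39.3 MHz, 40.7 MHz, 79.3 MHz

Frequencies that alias to 0.7 MHz are k·fs ± 0.7 MHz for integer k ≥ 0.
k=0: 0.7 MHz.
k=1: 39.3 MHz, 40.7 MHz.
k=2: 79.3 MHz, 80.7 MHz.
k=3: 119.3 MHz, 120.7 MHz.
Within [27.5 MHz, 80.5 MHz]: 39.3 MHz, 40.7 MHz, 79.3 MHz.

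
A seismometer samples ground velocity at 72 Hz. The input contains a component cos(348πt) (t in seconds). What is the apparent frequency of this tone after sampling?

ω = 348π rad/s → f = ω/(2π) = 174 Hz.
174 Hz mod fs = 30 Hz.
30 Hz ≤ fs/2 = 36 Hz, appears at 30 Hz.

30 Hz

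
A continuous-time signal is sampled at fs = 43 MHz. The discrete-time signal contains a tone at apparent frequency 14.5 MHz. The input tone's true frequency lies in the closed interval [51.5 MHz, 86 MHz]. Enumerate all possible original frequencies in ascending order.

57.5 MHz, 71.5 MHz

Frequencies that alias to 14.5 MHz are k·fs ± 14.5 MHz for integer k ≥ 0.
k=0: 14.5 MHz.
k=1: 28.5 MHz, 57.5 MHz.
k=2: 71.5 MHz, 100.5 MHz.
k=3: 114.5 MHz, 143.5 MHz.
Within [51.5 MHz, 86 MHz]: 57.5 MHz, 71.5 MHz.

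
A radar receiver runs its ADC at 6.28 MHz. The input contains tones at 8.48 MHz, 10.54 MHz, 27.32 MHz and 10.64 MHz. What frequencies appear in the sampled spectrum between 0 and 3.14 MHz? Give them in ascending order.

fs/2 = 3.14 MHz.
8.48 MHz mod fs = 2.2 MHz.
2.2 MHz ≤ fs/2 = 3.14 MHz, appears at 2.2 MHz.
10.54 MHz mod fs = 4.26 MHz.
4.26 MHz > fs/2 = 3.14 MHz, folds to fs − 4.26 MHz = 2.02 MHz.
27.32 MHz mod fs = 2.2 MHz.
2.2 MHz ≤ fs/2 = 3.14 MHz, appears at 2.2 MHz.
10.64 MHz mod fs = 4.36 MHz.
4.36 MHz > fs/2 = 3.14 MHz, folds to fs − 4.36 MHz = 1.92 MHz.
Distinct values: {1.92 MHz, 2.02 MHz, 2.2 MHz}.

1.92 MHz, 2.02 MHz, 2.2 MHz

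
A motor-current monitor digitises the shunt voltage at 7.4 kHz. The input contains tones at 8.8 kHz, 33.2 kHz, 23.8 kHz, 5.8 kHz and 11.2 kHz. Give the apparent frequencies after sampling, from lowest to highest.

fs/2 = 3.7 kHz.
8.8 kHz mod fs = 1.4 kHz.
1.4 kHz ≤ fs/2 = 3.7 kHz, appears at 1.4 kHz.
33.2 kHz mod fs = 3.6 kHz.
3.6 kHz ≤ fs/2 = 3.7 kHz, appears at 3.6 kHz.
23.8 kHz mod fs = 1.6 kHz.
1.6 kHz ≤ fs/2 = 3.7 kHz, appears at 1.6 kHz.
5.8 kHz > fs/2 = 3.7 kHz, folds to fs − 5.8 kHz = 1.6 kHz.
11.2 kHz mod fs = 3.8 kHz.
3.8 kHz > fs/2 = 3.7 kHz, folds to fs − 3.8 kHz = 3.6 kHz.
Distinct values: {1.4 kHz, 1.6 kHz, 3.6 kHz}.

1.4 kHz, 1.6 kHz, 3.6 kHz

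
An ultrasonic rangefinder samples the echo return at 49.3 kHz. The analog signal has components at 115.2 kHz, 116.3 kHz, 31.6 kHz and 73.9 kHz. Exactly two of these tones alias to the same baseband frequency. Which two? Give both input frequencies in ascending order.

31.6 kHz, 116.3 kHz

fs/2 = 24.65 kHz.
115.2 kHz mod fs = 16.6 kHz.
16.6 kHz ≤ fs/2 = 24.65 kHz, appears at 16.6 kHz.
116.3 kHz mod fs = 17.7 kHz.
17.7 kHz ≤ fs/2 = 24.65 kHz, appears at 17.7 kHz.
31.6 kHz > fs/2 = 24.65 kHz, folds to fs − 31.6 kHz = 17.7 kHz.
73.9 kHz mod fs = 24.6 kHz.
24.6 kHz ≤ fs/2 = 24.65 kHz, appears at 24.6 kHz.
31.6 kHz and 116.3 kHz both map to 17.7 kHz.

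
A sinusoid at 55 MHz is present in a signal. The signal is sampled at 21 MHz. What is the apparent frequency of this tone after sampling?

8 MHz

55 MHz mod fs = 13 MHz.
13 MHz > fs/2 = 10.5 MHz, folds to fs − 13 MHz = 8 MHz.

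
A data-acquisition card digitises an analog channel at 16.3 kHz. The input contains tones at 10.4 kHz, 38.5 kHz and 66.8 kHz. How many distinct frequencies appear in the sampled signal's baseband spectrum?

2

fs/2 = 8.15 kHz.
10.4 kHz > fs/2 = 8.15 kHz, folds to fs − 10.4 kHz = 5.9 kHz.
38.5 kHz mod fs = 5.9 kHz.
5.9 kHz ≤ fs/2 = 8.15 kHz, appears at 5.9 kHz.
66.8 kHz mod fs = 1.6 kHz.
1.6 kHz ≤ fs/2 = 8.15 kHz, appears at 1.6 kHz.
Distinct values: {1.6 kHz, 5.9 kHz} → 2.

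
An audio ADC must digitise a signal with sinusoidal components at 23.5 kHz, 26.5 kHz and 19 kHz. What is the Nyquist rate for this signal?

53 kHz

Highest-frequency component: 26.5 kHz.
Nyquist rate = 2 × 26.5 kHz = 53 kHz.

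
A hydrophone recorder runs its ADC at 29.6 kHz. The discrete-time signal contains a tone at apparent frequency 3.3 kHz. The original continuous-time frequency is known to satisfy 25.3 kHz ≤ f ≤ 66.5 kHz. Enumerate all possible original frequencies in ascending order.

Frequencies that alias to 3.3 kHz are k·fs ± 3.3 kHz for integer k ≥ 0.
k=0: 3.3 kHz.
k=1: 26.3 kHz, 32.9 kHz.
k=2: 55.9 kHz, 62.5 kHz.
k=3: 85.5 kHz, 92.1 kHz.
Within [25.3 kHz, 66.5 kHz]: 26.3 kHz, 32.9 kHz, 55.9 kHz, 62.5 kHz.

26.3 kHz, 32.9 kHz, 55.9 kHz, 62.5 kHz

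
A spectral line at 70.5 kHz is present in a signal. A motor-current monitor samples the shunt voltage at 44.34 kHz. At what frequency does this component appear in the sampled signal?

18.18 kHz

70.5 kHz mod fs = 26.16 kHz.
26.16 kHz > fs/2 = 22.17 kHz, folds to fs − 26.16 kHz = 18.18 kHz.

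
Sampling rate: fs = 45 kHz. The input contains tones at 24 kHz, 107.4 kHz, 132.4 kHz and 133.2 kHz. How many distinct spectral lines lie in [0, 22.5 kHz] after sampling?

4

fs/2 = 22.5 kHz.
24 kHz > fs/2 = 22.5 kHz, folds to fs − 24 kHz = 21 kHz.
107.4 kHz mod fs = 17.4 kHz.
17.4 kHz ≤ fs/2 = 22.5 kHz, appears at 17.4 kHz.
132.4 kHz mod fs = 42.4 kHz.
42.4 kHz > fs/2 = 22.5 kHz, folds to fs − 42.4 kHz = 2.6 kHz.
133.2 kHz mod fs = 43.2 kHz.
43.2 kHz > fs/2 = 22.5 kHz, folds to fs − 43.2 kHz = 1.8 kHz.
Distinct values: {1.8 kHz, 2.6 kHz, 17.4 kHz, 21 kHz} → 4.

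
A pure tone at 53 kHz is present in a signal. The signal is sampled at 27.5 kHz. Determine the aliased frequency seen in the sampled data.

53 kHz mod fs = 25.5 kHz.
25.5 kHz > fs/2 = 13.75 kHz, folds to fs − 25.5 kHz = 2 kHz.

2 kHz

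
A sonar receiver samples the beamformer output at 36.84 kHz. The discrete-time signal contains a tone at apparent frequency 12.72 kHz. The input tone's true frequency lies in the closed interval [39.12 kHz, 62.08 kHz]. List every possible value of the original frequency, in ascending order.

Frequencies that alias to 12.72 kHz are k·fs ± 12.72 kHz for integer k ≥ 0.
k=0: 12.72 kHz.
k=1: 24.12 kHz, 49.56 kHz.
k=2: 60.96 kHz, 86.4 kHz.
k=3: 97.8 kHz, 123.24 kHz.
Within [39.12 kHz, 62.08 kHz]: 49.56 kHz, 60.96 kHz.

49.56 kHz, 60.96 kHz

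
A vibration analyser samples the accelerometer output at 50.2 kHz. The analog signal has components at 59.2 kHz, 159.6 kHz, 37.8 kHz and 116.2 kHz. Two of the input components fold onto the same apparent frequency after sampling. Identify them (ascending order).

fs/2 = 25.1 kHz.
59.2 kHz mod fs = 9 kHz.
9 kHz ≤ fs/2 = 25.1 kHz, appears at 9 kHz.
159.6 kHz mod fs = 9 kHz.
9 kHz ≤ fs/2 = 25.1 kHz, appears at 9 kHz.
37.8 kHz > fs/2 = 25.1 kHz, folds to fs − 37.8 kHz = 12.4 kHz.
116.2 kHz mod fs = 15.8 kHz.
15.8 kHz ≤ fs/2 = 25.1 kHz, appears at 15.8 kHz.
59.2 kHz and 159.6 kHz both map to 9 kHz.

59.2 kHz, 159.6 kHz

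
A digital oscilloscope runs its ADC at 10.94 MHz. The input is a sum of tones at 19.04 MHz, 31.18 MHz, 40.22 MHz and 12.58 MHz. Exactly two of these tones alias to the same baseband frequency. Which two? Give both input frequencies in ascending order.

12.58 MHz, 31.18 MHz

fs/2 = 5.47 MHz.
19.04 MHz mod fs = 8.1 MHz.
8.1 MHz > fs/2 = 5.47 MHz, folds to fs − 8.1 MHz = 2.84 MHz.
31.18 MHz mod fs = 9.3 MHz.
9.3 MHz > fs/2 = 5.47 MHz, folds to fs − 9.3 MHz = 1.64 MHz.
40.22 MHz mod fs = 7.4 MHz.
7.4 MHz > fs/2 = 5.47 MHz, folds to fs − 7.4 MHz = 3.54 MHz.
12.58 MHz mod fs = 1.64 MHz.
1.64 MHz ≤ fs/2 = 5.47 MHz, appears at 1.64 MHz.
12.58 MHz and 31.18 MHz both map to 1.64 MHz.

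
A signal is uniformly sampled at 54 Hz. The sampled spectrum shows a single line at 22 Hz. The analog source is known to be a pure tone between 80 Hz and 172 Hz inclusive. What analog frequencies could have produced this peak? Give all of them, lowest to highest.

Frequencies that alias to 22 Hz are k·fs ± 22 Hz for integer k ≥ 0.
k=0: 22 Hz.
k=1: 32 Hz, 76 Hz.
k=2: 86 Hz, 130 Hz.
k=3: 140 Hz, 184 Hz.
k=4: 194 Hz, 238 Hz.
Within [80 Hz, 172 Hz]: 86 Hz, 130 Hz, 140 Hz.

86 Hz, 130 Hz, 140 Hz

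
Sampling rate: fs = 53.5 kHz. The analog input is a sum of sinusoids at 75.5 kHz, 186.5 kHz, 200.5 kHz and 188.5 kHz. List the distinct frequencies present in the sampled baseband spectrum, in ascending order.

fs/2 = 26.75 kHz.
75.5 kHz mod fs = 22 kHz.
22 kHz ≤ fs/2 = 26.75 kHz, appears at 22 kHz.
186.5 kHz mod fs = 26 kHz.
26 kHz ≤ fs/2 = 26.75 kHz, appears at 26 kHz.
200.5 kHz mod fs = 40 kHz.
40 kHz > fs/2 = 26.75 kHz, folds to fs − 40 kHz = 13.5 kHz.
188.5 kHz mod fs = 28 kHz.
28 kHz > fs/2 = 26.75 kHz, folds to fs − 28 kHz = 25.5 kHz.
Distinct values: {13.5 kHz, 22 kHz, 25.5 kHz, 26 kHz}.

13.5 kHz, 22 kHz, 25.5 kHz, 26 kHz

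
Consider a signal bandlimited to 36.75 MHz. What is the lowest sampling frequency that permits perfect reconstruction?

Nyquist rate = 2 × 36.75 MHz = 73.5 MHz.

73.5 MHz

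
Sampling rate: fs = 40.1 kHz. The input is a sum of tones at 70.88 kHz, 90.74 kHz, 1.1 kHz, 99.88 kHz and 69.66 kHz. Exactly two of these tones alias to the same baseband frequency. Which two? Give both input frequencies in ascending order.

fs/2 = 20.05 kHz.
70.88 kHz mod fs = 30.78 kHz.
30.78 kHz > fs/2 = 20.05 kHz, folds to fs − 30.78 kHz = 9.32 kHz.
90.74 kHz mod fs = 10.54 kHz.
10.54 kHz ≤ fs/2 = 20.05 kHz, appears at 10.54 kHz.
1.1 kHz ≤ fs/2 = 20.05 kHz, passes unchanged.
99.88 kHz mod fs = 19.68 kHz.
19.68 kHz ≤ fs/2 = 20.05 kHz, appears at 19.68 kHz.
69.66 kHz mod fs = 29.56 kHz.
29.56 kHz > fs/2 = 20.05 kHz, folds to fs − 29.56 kHz = 10.54 kHz.
69.66 kHz and 90.74 kHz both map to 10.54 kHz.

69.66 kHz, 90.74 kHz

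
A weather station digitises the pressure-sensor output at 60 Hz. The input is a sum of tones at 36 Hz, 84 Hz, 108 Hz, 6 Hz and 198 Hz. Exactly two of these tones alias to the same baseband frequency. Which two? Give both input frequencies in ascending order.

36 Hz, 84 Hz

fs/2 = 30 Hz.
36 Hz > fs/2 = 30 Hz, folds to fs − 36 Hz = 24 Hz.
84 Hz mod fs = 24 Hz.
24 Hz ≤ fs/2 = 30 Hz, appears at 24 Hz.
108 Hz mod fs = 48 Hz.
48 Hz > fs/2 = 30 Hz, folds to fs − 48 Hz = 12 Hz.
6 Hz ≤ fs/2 = 30 Hz, passes unchanged.
198 Hz mod fs = 18 Hz.
18 Hz ≤ fs/2 = 30 Hz, appears at 18 Hz.
36 Hz and 84 Hz both map to 24 Hz.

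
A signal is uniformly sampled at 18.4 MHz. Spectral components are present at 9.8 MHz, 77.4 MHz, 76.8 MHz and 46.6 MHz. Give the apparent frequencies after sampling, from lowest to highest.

fs/2 = 9.2 MHz.
9.8 MHz > fs/2 = 9.2 MHz, folds to fs − 9.8 MHz = 8.6 MHz.
77.4 MHz mod fs = 3.8 MHz.
3.8 MHz ≤ fs/2 = 9.2 MHz, appears at 3.8 MHz.
76.8 MHz mod fs = 3.2 MHz.
3.2 MHz ≤ fs/2 = 9.2 MHz, appears at 3.2 MHz.
46.6 MHz mod fs = 9.8 MHz.
9.8 MHz > fs/2 = 9.2 MHz, folds to fs − 9.8 MHz = 8.6 MHz.
Distinct values: {3.2 MHz, 3.8 MHz, 8.6 MHz}.

3.2 MHz, 3.8 MHz, 8.6 MHz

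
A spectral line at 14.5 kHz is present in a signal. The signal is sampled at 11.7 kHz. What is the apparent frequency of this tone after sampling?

2.8 kHz

14.5 kHz mod fs = 2.8 kHz.
2.8 kHz ≤ fs/2 = 5.85 kHz, appears at 2.8 kHz.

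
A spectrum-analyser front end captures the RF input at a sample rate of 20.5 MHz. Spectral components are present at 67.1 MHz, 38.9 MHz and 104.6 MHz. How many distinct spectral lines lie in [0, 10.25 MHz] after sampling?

2

fs/2 = 10.25 MHz.
67.1 MHz mod fs = 5.6 MHz.
5.6 MHz ≤ fs/2 = 10.25 MHz, appears at 5.6 MHz.
38.9 MHz mod fs = 18.4 MHz.
18.4 MHz > fs/2 = 10.25 MHz, folds to fs − 18.4 MHz = 2.1 MHz.
104.6 MHz mod fs = 2.1 MHz.
2.1 MHz ≤ fs/2 = 10.25 MHz, appears at 2.1 MHz.
Distinct values: {2.1 MHz, 5.6 MHz} → 2.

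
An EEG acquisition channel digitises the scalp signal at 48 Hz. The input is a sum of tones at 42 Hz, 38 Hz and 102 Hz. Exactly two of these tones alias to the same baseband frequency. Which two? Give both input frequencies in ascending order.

fs/2 = 24 Hz.
42 Hz > fs/2 = 24 Hz, folds to fs − 42 Hz = 6 Hz.
38 Hz > fs/2 = 24 Hz, folds to fs − 38 Hz = 10 Hz.
102 Hz mod fs = 6 Hz.
6 Hz ≤ fs/2 = 24 Hz, appears at 6 Hz.
42 Hz and 102 Hz both map to 6 Hz.

42 Hz, 102 Hz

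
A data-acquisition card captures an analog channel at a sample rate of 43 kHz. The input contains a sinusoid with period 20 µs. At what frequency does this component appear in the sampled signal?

7 kHz

T = 20 µs → f = 1/T = 50 kHz.
50 kHz mod fs = 7 kHz.
7 kHz ≤ fs/2 = 21.5 kHz, appears at 7 kHz.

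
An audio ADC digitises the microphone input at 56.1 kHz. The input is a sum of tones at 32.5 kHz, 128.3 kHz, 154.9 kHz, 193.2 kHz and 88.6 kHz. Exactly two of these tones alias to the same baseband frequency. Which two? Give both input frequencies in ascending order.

32.5 kHz, 88.6 kHz

fs/2 = 28.05 kHz.
32.5 kHz > fs/2 = 28.05 kHz, folds to fs − 32.5 kHz = 23.6 kHz.
128.3 kHz mod fs = 16.1 kHz.
16.1 kHz ≤ fs/2 = 28.05 kHz, appears at 16.1 kHz.
154.9 kHz mod fs = 42.7 kHz.
42.7 kHz > fs/2 = 28.05 kHz, folds to fs − 42.7 kHz = 13.4 kHz.
193.2 kHz mod fs = 24.9 kHz.
24.9 kHz ≤ fs/2 = 28.05 kHz, appears at 24.9 kHz.
88.6 kHz mod fs = 32.5 kHz.
32.5 kHz > fs/2 = 28.05 kHz, folds to fs − 32.5 kHz = 23.6 kHz.
32.5 kHz and 88.6 kHz both map to 23.6 kHz.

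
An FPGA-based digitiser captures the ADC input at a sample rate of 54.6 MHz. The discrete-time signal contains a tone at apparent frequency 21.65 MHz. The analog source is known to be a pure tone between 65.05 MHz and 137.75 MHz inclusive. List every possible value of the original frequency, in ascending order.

76.25 MHz, 87.55 MHz, 130.85 MHz

Frequencies that alias to 21.65 MHz are k·fs ± 21.65 MHz for integer k ≥ 0.
k=0: 21.65 MHz.
k=1: 32.95 MHz, 76.25 MHz.
k=2: 87.55 MHz, 130.85 MHz.
k=3: 142.15 MHz, 185.45 MHz.
Within [65.05 MHz, 137.75 MHz]: 76.25 MHz, 87.55 MHz, 130.85 MHz.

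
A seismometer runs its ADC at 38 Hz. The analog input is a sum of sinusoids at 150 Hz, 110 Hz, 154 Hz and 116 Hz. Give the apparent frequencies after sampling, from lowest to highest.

fs/2 = 19 Hz.
150 Hz mod fs = 36 Hz.
36 Hz > fs/2 = 19 Hz, folds to fs − 36 Hz = 2 Hz.
110 Hz mod fs = 34 Hz.
34 Hz > fs/2 = 19 Hz, folds to fs − 34 Hz = 4 Hz.
154 Hz mod fs = 2 Hz.
2 Hz ≤ fs/2 = 19 Hz, appears at 2 Hz.
116 Hz mod fs = 2 Hz.
2 Hz ≤ fs/2 = 19 Hz, appears at 2 Hz.
Distinct values: {2 Hz, 4 Hz}.

2 Hz, 4 Hz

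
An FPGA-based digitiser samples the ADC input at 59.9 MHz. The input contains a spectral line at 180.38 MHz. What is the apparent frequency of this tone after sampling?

180.38 MHz mod fs = 0.68 MHz.
0.68 MHz ≤ fs/2 = 29.95 MHz, appears at 0.68 MHz.

0.68 MHz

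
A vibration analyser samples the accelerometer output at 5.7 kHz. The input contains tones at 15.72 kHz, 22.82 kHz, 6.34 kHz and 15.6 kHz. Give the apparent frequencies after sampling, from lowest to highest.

0.02 kHz, 0.64 kHz, 1.38 kHz, 1.5 kHz

fs/2 = 2.85 kHz.
15.72 kHz mod fs = 4.32 kHz.
4.32 kHz > fs/2 = 2.85 kHz, folds to fs − 4.32 kHz = 1.38 kHz.
22.82 kHz mod fs = 0.02 kHz.
0.02 kHz ≤ fs/2 = 2.85 kHz, appears at 0.02 kHz.
6.34 kHz mod fs = 0.64 kHz.
0.64 kHz ≤ fs/2 = 2.85 kHz, appears at 0.64 kHz.
15.6 kHz mod fs = 4.2 kHz.
4.2 kHz > fs/2 = 2.85 kHz, folds to fs − 4.2 kHz = 1.5 kHz.
Distinct values: {0.02 kHz, 0.64 kHz, 1.38 kHz, 1.5 kHz}.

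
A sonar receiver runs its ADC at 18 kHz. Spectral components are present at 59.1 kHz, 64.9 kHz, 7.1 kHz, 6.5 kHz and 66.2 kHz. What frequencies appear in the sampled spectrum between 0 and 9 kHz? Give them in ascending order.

fs/2 = 9 kHz.
59.1 kHz mod fs = 5.1 kHz.
5.1 kHz ≤ fs/2 = 9 kHz, appears at 5.1 kHz.
64.9 kHz mod fs = 10.9 kHz.
10.9 kHz > fs/2 = 9 kHz, folds to fs − 10.9 kHz = 7.1 kHz.
7.1 kHz ≤ fs/2 = 9 kHz, passes unchanged.
6.5 kHz ≤ fs/2 = 9 kHz, passes unchanged.
66.2 kHz mod fs = 12.2 kHz.
12.2 kHz > fs/2 = 9 kHz, folds to fs − 12.2 kHz = 5.8 kHz.
Distinct values: {5.1 kHz, 5.8 kHz, 6.5 kHz, 7.1 kHz}.

5.1 kHz, 5.8 kHz, 6.5 kHz, 7.1 kHz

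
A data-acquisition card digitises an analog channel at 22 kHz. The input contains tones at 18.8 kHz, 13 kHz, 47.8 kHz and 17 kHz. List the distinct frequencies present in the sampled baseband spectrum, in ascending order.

3.2 kHz, 3.8 kHz, 5 kHz, 9 kHz

fs/2 = 11 kHz.
18.8 kHz > fs/2 = 11 kHz, folds to fs − 18.8 kHz = 3.2 kHz.
13 kHz > fs/2 = 11 kHz, folds to fs − 13 kHz = 9 kHz.
47.8 kHz mod fs = 3.8 kHz.
3.8 kHz ≤ fs/2 = 11 kHz, appears at 3.8 kHz.
17 kHz > fs/2 = 11 kHz, folds to fs − 17 kHz = 5 kHz.
Distinct values: {3.2 kHz, 3.8 kHz, 5 kHz, 9 kHz}.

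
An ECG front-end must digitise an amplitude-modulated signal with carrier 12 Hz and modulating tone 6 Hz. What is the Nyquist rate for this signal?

AM sidebands sit at fc ± fm = 6 Hz and 18 Hz.
Highest-frequency component: 18 Hz.
Nyquist rate = 2 × 18 Hz = 36 Hz.

36 Hz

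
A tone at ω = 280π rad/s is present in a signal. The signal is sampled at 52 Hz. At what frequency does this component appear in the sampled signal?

ω = 280π rad/s → f = ω/(2π) = 140 Hz.
140 Hz mod fs = 36 Hz.
36 Hz > fs/2 = 26 Hz, folds to fs − 36 Hz = 16 Hz.

16 Hz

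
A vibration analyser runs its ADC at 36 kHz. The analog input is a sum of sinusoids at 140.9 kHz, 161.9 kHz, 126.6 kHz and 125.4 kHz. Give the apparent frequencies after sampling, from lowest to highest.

fs/2 = 18 kHz.
140.9 kHz mod fs = 32.9 kHz.
32.9 kHz > fs/2 = 18 kHz, folds to fs − 32.9 kHz = 3.1 kHz.
161.9 kHz mod fs = 17.9 kHz.
17.9 kHz ≤ fs/2 = 18 kHz, appears at 17.9 kHz.
126.6 kHz mod fs = 18.6 kHz.
18.6 kHz > fs/2 = 18 kHz, folds to fs − 18.6 kHz = 17.4 kHz.
125.4 kHz mod fs = 17.4 kHz.
17.4 kHz ≤ fs/2 = 18 kHz, appears at 17.4 kHz.
Distinct values: {3.1 kHz, 17.4 kHz, 17.9 kHz}.

3.1 kHz, 17.4 kHz, 17.9 kHz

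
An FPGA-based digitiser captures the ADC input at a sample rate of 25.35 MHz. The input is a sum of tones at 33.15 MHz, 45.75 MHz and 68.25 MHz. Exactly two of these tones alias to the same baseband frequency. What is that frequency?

fs/2 = 12.675 MHz.
33.15 MHz mod fs = 7.8 MHz.
7.8 MHz ≤ fs/2 = 12.675 MHz, appears at 7.8 MHz.
45.75 MHz mod fs = 20.4 MHz.
20.4 MHz > fs/2 = 12.675 MHz, folds to fs − 20.4 MHz = 4.95 MHz.
68.25 MHz mod fs = 17.55 MHz.
17.55 MHz > fs/2 = 12.675 MHz, folds to fs − 17.55 MHz = 7.8 MHz.
33.15 MHz and 68.25 MHz both map to 7.8 MHz.

7.8 MHz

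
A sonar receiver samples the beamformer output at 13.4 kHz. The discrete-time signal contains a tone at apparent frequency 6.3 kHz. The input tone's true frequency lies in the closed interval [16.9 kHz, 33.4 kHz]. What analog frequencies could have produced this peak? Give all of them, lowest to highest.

19.7 kHz, 20.5 kHz, 33.1 kHz

Frequencies that alias to 6.3 kHz are k·fs ± 6.3 kHz for integer k ≥ 0.
k=0: 6.3 kHz.
k=1: 7.1 kHz, 19.7 kHz.
k=2: 20.5 kHz, 33.1 kHz.
k=3: 33.9 kHz, 46.5 kHz.
Within [16.9 kHz, 33.4 kHz]: 19.7 kHz, 20.5 kHz, 33.1 kHz.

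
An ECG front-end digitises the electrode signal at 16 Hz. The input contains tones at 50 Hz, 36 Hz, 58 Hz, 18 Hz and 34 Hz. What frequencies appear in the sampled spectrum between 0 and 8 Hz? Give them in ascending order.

fs/2 = 8 Hz.
50 Hz mod fs = 2 Hz.
2 Hz ≤ fs/2 = 8 Hz, appears at 2 Hz.
36 Hz mod fs = 4 Hz.
4 Hz ≤ fs/2 = 8 Hz, appears at 4 Hz.
58 Hz mod fs = 10 Hz.
10 Hz > fs/2 = 8 Hz, folds to fs − 10 Hz = 6 Hz.
18 Hz mod fs = 2 Hz.
2 Hz ≤ fs/2 = 8 Hz, appears at 2 Hz.
34 Hz mod fs = 2 Hz.
2 Hz ≤ fs/2 = 8 Hz, appears at 2 Hz.
Distinct values: {2 Hz, 4 Hz, 6 Hz}.

2 Hz, 4 Hz, 6 Hz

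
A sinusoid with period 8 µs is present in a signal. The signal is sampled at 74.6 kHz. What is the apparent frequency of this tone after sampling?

T = 8 µs → f = 1/T = 125 kHz.
125 kHz mod fs = 50.4 kHz.
50.4 kHz > fs/2 = 37.3 kHz, folds to fs − 50.4 kHz = 24.2 kHz.

24.2 kHz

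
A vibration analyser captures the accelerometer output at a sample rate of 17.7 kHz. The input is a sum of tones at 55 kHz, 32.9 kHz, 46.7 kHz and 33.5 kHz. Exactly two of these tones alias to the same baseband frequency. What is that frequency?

1.9 kHz

fs/2 = 8.85 kHz.
55 kHz mod fs = 1.9 kHz.
1.9 kHz ≤ fs/2 = 8.85 kHz, appears at 1.9 kHz.
32.9 kHz mod fs = 15.2 kHz.
15.2 kHz > fs/2 = 8.85 kHz, folds to fs − 15.2 kHz = 2.5 kHz.
46.7 kHz mod fs = 11.3 kHz.
11.3 kHz > fs/2 = 8.85 kHz, folds to fs − 11.3 kHz = 6.4 kHz.
33.5 kHz mod fs = 15.8 kHz.
15.8 kHz > fs/2 = 8.85 kHz, folds to fs − 15.8 kHz = 1.9 kHz.
33.5 kHz and 55 kHz both map to 1.9 kHz.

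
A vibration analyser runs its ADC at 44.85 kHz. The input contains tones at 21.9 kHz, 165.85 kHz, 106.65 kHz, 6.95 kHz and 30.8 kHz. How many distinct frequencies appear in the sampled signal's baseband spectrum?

5

fs/2 = 22.425 kHz.
21.9 kHz ≤ fs/2 = 22.425 kHz, passes unchanged.
165.85 kHz mod fs = 31.3 kHz.
31.3 kHz > fs/2 = 22.425 kHz, folds to fs − 31.3 kHz = 13.55 kHz.
106.65 kHz mod fs = 16.95 kHz.
16.95 kHz ≤ fs/2 = 22.425 kHz, appears at 16.95 kHz.
6.95 kHz ≤ fs/2 = 22.425 kHz, passes unchanged.
30.8 kHz > fs/2 = 22.425 kHz, folds to fs − 30.8 kHz = 14.05 kHz.
Distinct values: {6.95 kHz, 13.55 kHz, 14.05 kHz, 16.95 kHz, 21.9 kHz} → 5.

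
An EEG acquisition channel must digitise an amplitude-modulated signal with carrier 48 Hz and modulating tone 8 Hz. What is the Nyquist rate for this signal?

AM sidebands sit at fc ± fm = 40 Hz and 56 Hz.
Highest-frequency component: 56 Hz.
Nyquist rate = 2 × 56 Hz = 112 Hz.

112 Hz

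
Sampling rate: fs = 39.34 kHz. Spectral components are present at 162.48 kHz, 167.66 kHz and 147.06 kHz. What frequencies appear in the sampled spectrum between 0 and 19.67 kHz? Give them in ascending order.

fs/2 = 19.67 kHz.
162.48 kHz mod fs = 5.12 kHz.
5.12 kHz ≤ fs/2 = 19.67 kHz, appears at 5.12 kHz.
167.66 kHz mod fs = 10.3 kHz.
10.3 kHz ≤ fs/2 = 19.67 kHz, appears at 10.3 kHz.
147.06 kHz mod fs = 29.04 kHz.
29.04 kHz > fs/2 = 19.67 kHz, folds to fs − 29.04 kHz = 10.3 kHz.
Distinct values: {5.12 kHz, 10.3 kHz}.

5.12 kHz, 10.3 kHz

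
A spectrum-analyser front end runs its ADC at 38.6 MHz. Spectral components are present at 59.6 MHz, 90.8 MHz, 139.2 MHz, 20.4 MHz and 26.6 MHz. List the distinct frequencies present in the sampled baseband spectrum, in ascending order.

fs/2 = 19.3 MHz.
59.6 MHz mod fs = 21 MHz.
21 MHz > fs/2 = 19.3 MHz, folds to fs − 21 MHz = 17.6 MHz.
90.8 MHz mod fs = 13.6 MHz.
13.6 MHz ≤ fs/2 = 19.3 MHz, appears at 13.6 MHz.
139.2 MHz mod fs = 23.4 MHz.
23.4 MHz > fs/2 = 19.3 MHz, folds to fs − 23.4 MHz = 15.2 MHz.
20.4 MHz > fs/2 = 19.3 MHz, folds to fs − 20.4 MHz = 18.2 MHz.
26.6 MHz > fs/2 = 19.3 MHz, folds to fs − 26.6 MHz = 12 MHz.
Distinct values: {12 MHz, 13.6 MHz, 15.2 MHz, 17.6 MHz, 18.2 MHz}.

12 MHz, 13.6 MHz, 15.2 MHz, 17.6 MHz, 18.2 MHz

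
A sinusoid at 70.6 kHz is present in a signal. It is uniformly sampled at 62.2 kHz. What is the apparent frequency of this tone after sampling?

70.6 kHz mod fs = 8.4 kHz.
8.4 kHz ≤ fs/2 = 31.1 kHz, appears at 8.4 kHz.

8.4 kHz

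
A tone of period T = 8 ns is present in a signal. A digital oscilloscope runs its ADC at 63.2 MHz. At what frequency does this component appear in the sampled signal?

1.4 MHz

T = 8 ns → f = 1/T = 125 MHz.
125 MHz mod fs = 61.8 MHz.
61.8 MHz > fs/2 = 31.6 MHz, folds to fs − 61.8 MHz = 1.4 MHz.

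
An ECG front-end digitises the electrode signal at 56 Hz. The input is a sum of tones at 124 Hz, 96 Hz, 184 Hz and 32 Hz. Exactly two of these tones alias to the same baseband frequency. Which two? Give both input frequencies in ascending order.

fs/2 = 28 Hz.
124 Hz mod fs = 12 Hz.
12 Hz ≤ fs/2 = 28 Hz, appears at 12 Hz.
96 Hz mod fs = 40 Hz.
40 Hz > fs/2 = 28 Hz, folds to fs − 40 Hz = 16 Hz.
184 Hz mod fs = 16 Hz.
16 Hz ≤ fs/2 = 28 Hz, appears at 16 Hz.
32 Hz > fs/2 = 28 Hz, folds to fs − 32 Hz = 24 Hz.
96 Hz and 184 Hz both map to 16 Hz.

96 Hz, 184 Hz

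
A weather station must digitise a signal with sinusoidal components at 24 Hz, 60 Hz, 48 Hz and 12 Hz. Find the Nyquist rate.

Highest-frequency component: 60 Hz.
Nyquist rate = 2 × 60 Hz = 120 Hz.

120 Hz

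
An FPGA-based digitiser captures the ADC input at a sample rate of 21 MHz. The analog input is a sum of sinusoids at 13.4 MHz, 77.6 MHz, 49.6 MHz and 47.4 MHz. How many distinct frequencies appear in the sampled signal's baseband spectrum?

fs/2 = 10.5 MHz.
13.4 MHz > fs/2 = 10.5 MHz, folds to fs − 13.4 MHz = 7.6 MHz.
77.6 MHz mod fs = 14.6 MHz.
14.6 MHz > fs/2 = 10.5 MHz, folds to fs − 14.6 MHz = 6.4 MHz.
49.6 MHz mod fs = 7.6 MHz.
7.6 MHz ≤ fs/2 = 10.5 MHz, appears at 7.6 MHz.
47.4 MHz mod fs = 5.4 MHz.
5.4 MHz ≤ fs/2 = 10.5 MHz, appears at 5.4 MHz.
Distinct values: {5.4 MHz, 6.4 MHz, 7.6 MHz} → 3.

3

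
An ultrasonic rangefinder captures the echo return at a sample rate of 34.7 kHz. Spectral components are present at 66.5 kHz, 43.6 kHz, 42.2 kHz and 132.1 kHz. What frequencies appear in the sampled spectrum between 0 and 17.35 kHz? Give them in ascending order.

fs/2 = 17.35 kHz.
66.5 kHz mod fs = 31.8 kHz.
31.8 kHz > fs/2 = 17.35 kHz, folds to fs − 31.8 kHz = 2.9 kHz.
43.6 kHz mod fs = 8.9 kHz.
8.9 kHz ≤ fs/2 = 17.35 kHz, appears at 8.9 kHz.
42.2 kHz mod fs = 7.5 kHz.
7.5 kHz ≤ fs/2 = 17.35 kHz, appears at 7.5 kHz.
132.1 kHz mod fs = 28 kHz.
28 kHz > fs/2 = 17.35 kHz, folds to fs − 28 kHz = 6.7 kHz.
Distinct values: {2.9 kHz, 6.7 kHz, 7.5 kHz, 8.9 kHz}.

2.9 kHz, 6.7 kHz, 7.5 kHz, 8.9 kHz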